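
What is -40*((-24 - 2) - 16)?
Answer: 1680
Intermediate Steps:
-40*((-24 - 2) - 16) = -40*(-26 - 16) = -40*(-42) = 1680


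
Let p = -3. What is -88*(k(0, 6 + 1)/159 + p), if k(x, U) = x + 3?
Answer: 13904/53 ≈ 262.34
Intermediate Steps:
k(x, U) = 3 + x
-88*(k(0, 6 + 1)/159 + p) = -88*((3 + 0)/159 - 3) = -88*(3*(1/159) - 3) = -88*(1/53 - 3) = -88*(-158/53) = 13904/53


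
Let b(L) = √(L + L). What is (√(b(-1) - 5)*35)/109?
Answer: 35*√(-5 + I*√2)/109 ≈ 0.10056 + 0.72501*I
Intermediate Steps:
b(L) = √2*√L (b(L) = √(2*L) = √2*√L)
(√(b(-1) - 5)*35)/109 = (√(√2*√(-1) - 5)*35)/109 = (√(√2*I - 5)*35)*(1/109) = (√(I*√2 - 5)*35)*(1/109) = (√(-5 + I*√2)*35)*(1/109) = (35*√(-5 + I*√2))*(1/109) = 35*√(-5 + I*√2)/109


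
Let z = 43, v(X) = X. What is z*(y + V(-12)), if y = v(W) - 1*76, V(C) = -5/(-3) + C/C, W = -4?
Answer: -9976/3 ≈ -3325.3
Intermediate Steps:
V(C) = 8/3 (V(C) = -5*(-⅓) + 1 = 5/3 + 1 = 8/3)
y = -80 (y = -4 - 1*76 = -4 - 76 = -80)
z*(y + V(-12)) = 43*(-80 + 8/3) = 43*(-232/3) = -9976/3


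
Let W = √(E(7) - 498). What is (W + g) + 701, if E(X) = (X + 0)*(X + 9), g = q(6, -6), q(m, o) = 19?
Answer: 720 + I*√386 ≈ 720.0 + 19.647*I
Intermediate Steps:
g = 19
E(X) = X*(9 + X)
W = I*√386 (W = √(7*(9 + 7) - 498) = √(7*16 - 498) = √(112 - 498) = √(-386) = I*√386 ≈ 19.647*I)
(W + g) + 701 = (I*√386 + 19) + 701 = (19 + I*√386) + 701 = 720 + I*√386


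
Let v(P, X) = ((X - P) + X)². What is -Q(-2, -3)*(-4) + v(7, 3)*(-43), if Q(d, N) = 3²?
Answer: -7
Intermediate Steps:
Q(d, N) = 9
v(P, X) = (-P + 2*X)²
-Q(-2, -3)*(-4) + v(7, 3)*(-43) = -9*(-4) + (7 - 2*3)²*(-43) = -1*(-36) + (7 - 6)²*(-43) = 36 + 1²*(-43) = 36 + 1*(-43) = 36 - 43 = -7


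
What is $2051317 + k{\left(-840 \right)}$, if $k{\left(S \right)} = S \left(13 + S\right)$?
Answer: $2745997$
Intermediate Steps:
$2051317 + k{\left(-840 \right)} = 2051317 - 840 \left(13 - 840\right) = 2051317 - -694680 = 2051317 + 694680 = 2745997$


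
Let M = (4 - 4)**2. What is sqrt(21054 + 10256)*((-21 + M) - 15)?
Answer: -36*sqrt(31310) ≈ -6370.1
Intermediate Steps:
M = 0 (M = 0**2 = 0)
sqrt(21054 + 10256)*((-21 + M) - 15) = sqrt(21054 + 10256)*((-21 + 0) - 15) = sqrt(31310)*(-21 - 15) = sqrt(31310)*(-36) = -36*sqrt(31310)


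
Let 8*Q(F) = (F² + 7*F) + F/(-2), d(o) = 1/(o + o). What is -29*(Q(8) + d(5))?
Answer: -2117/5 ≈ -423.40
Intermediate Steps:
d(o) = 1/(2*o)
Q(F) = F²/8 + 13*F/16 (Q(F) = ((F² + 7*F) + F/(-2))/8 = ((F² + 7*F) + F*(-½))/8 = ((F² + 7*F) - F/2)/8 = (F² + 13*F/2)/8 = F²/8 + 13*F/16)
-29*(Q(8) + d(5)) = -29*((1/16)*8*(13 + 2*8) + (½)/5) = -29*((1/16)*8*(13 + 16) + (½)*(⅕)) = -29*((1/16)*8*29 + ⅒) = -29*(29/2 + ⅒) = -29*73/5 = -2117/5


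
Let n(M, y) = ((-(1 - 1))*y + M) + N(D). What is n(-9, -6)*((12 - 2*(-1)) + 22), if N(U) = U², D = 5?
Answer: 576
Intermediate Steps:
n(M, y) = 25 + M (n(M, y) = ((-(1 - 1))*y + M) + 5² = ((-1*0)*y + M) + 25 = (0*y + M) + 25 = (0 + M) + 25 = M + 25 = 25 + M)
n(-9, -6)*((12 - 2*(-1)) + 22) = (25 - 9)*((12 - 2*(-1)) + 22) = 16*((12 + 2) + 22) = 16*(14 + 22) = 16*36 = 576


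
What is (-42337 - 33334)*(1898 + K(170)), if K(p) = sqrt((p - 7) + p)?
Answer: -143623558 - 227013*sqrt(37) ≈ -1.4500e+8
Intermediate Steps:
K(p) = sqrt(-7 + 2*p) (K(p) = sqrt((-7 + p) + p) = sqrt(-7 + 2*p))
(-42337 - 33334)*(1898 + K(170)) = (-42337 - 33334)*(1898 + sqrt(-7 + 2*170)) = -75671*(1898 + sqrt(-7 + 340)) = -75671*(1898 + sqrt(333)) = -75671*(1898 + 3*sqrt(37)) = -143623558 - 227013*sqrt(37)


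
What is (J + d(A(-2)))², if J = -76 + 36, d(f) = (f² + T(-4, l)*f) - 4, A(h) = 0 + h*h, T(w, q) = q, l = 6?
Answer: 16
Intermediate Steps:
A(h) = h² (A(h) = 0 + h² = h²)
d(f) = -4 + f² + 6*f (d(f) = (f² + 6*f) - 4 = -4 + f² + 6*f)
J = -40
(J + d(A(-2)))² = (-40 + (-4 + ((-2)²)² + 6*(-2)²))² = (-40 + (-4 + 4² + 6*4))² = (-40 + (-4 + 16 + 24))² = (-40 + 36)² = (-4)² = 16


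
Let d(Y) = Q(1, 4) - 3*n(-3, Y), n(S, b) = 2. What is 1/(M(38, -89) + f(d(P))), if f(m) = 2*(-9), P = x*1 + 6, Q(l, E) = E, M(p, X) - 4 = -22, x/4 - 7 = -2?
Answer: -1/36 ≈ -0.027778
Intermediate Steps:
x = 20 (x = 28 + 4*(-2) = 28 - 8 = 20)
M(p, X) = -18 (M(p, X) = 4 - 22 = -18)
P = 26 (P = 20*1 + 6 = 20 + 6 = 26)
d(Y) = -2 (d(Y) = 4 - 3*2 = 4 - 6 = -2)
f(m) = -18
1/(M(38, -89) + f(d(P))) = 1/(-18 - 18) = 1/(-36) = -1/36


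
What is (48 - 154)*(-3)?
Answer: 318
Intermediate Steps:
(48 - 154)*(-3) = -106*(-3) = 318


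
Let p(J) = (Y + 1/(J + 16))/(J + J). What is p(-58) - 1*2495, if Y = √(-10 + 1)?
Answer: -12155639/4872 - 3*I/116 ≈ -2495.0 - 0.025862*I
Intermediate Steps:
Y = 3*I (Y = √(-9) = 3*I ≈ 3.0*I)
p(J) = (1/(16 + J) + 3*I)/(2*J) (p(J) = (3*I + 1/(J + 16))/(J + J) = (3*I + 1/(16 + J))/((2*J)) = (1/(16 + J) + 3*I)*(1/(2*J)) = (1/(16 + J) + 3*I)/(2*J))
p(-58) - 1*2495 = (½)*(1 + 48*I + 3*I*(-58))/(-58*(16 - 58)) - 1*2495 = (½)*(-1/58)*(1 + 48*I - 174*I)/(-42) - 2495 = (½)*(-1/58)*(-1/42)*(1 - 126*I) - 2495 = (1/4872 - 3*I/116) - 2495 = -12155639/4872 - 3*I/116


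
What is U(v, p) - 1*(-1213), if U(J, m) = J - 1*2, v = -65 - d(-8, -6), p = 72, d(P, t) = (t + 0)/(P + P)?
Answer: 9165/8 ≈ 1145.6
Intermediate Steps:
d(P, t) = t/(2*P) (d(P, t) = t/((2*P)) = t*(1/(2*P)) = t/(2*P))
v = -523/8 (v = -65 - (-6)/(2*(-8)) = -65 - (-6)*(-1)/(2*8) = -65 - 1*3/8 = -65 - 3/8 = -523/8 ≈ -65.375)
U(J, m) = -2 + J (U(J, m) = J - 2 = -2 + J)
U(v, p) - 1*(-1213) = (-2 - 523/8) - 1*(-1213) = -539/8 + 1213 = 9165/8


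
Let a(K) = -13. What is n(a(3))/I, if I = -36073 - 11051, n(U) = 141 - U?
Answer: -1/306 ≈ -0.0032680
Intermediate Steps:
I = -47124
n(a(3))/I = (141 - 1*(-13))/(-47124) = (141 + 13)*(-1/47124) = 154*(-1/47124) = -1/306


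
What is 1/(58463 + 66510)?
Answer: 1/124973 ≈ 8.0017e-6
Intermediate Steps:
1/(58463 + 66510) = 1/124973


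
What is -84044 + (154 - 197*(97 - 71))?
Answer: -89012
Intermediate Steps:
-84044 + (154 - 197*(97 - 71)) = -84044 + (154 - 197*26) = -84044 + (154 - 5122) = -84044 - 4968 = -89012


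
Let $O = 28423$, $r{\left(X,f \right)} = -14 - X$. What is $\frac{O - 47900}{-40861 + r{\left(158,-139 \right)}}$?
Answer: $\frac{19477}{41033} \approx 0.47467$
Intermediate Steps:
$\frac{O - 47900}{-40861 + r{\left(158,-139 \right)}} = \frac{28423 - 47900}{-40861 - 172} = - \frac{19477}{-40861 - 172} = - \frac{19477}{-41033} = \left(-19477\right) \left(- \frac{1}{41033}\right) = \frac{19477}{41033}$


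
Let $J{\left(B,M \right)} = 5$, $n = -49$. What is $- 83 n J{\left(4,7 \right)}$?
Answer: $20335$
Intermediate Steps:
$- 83 n J{\left(4,7 \right)} = \left(-83\right) \left(-49\right) 5 = 4067 \cdot 5 = 20335$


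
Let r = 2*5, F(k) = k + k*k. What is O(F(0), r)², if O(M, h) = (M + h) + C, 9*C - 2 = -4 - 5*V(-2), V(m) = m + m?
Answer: 144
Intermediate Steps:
V(m) = 2*m
F(k) = k + k²
r = 10
C = 2 (C = 2/9 + (-4 - 10*(-2))/9 = 2/9 + (-4 - 5*(-4))/9 = 2/9 + (-4 + 20)/9 = 2/9 + (⅑)*16 = 2/9 + 16/9 = 2)
O(M, h) = 2 + M + h (O(M, h) = (M + h) + 2 = 2 + M + h)
O(F(0), r)² = (2 + 0*(1 + 0) + 10)² = (2 + 0*1 + 10)² = (2 + 0 + 10)² = 12² = 144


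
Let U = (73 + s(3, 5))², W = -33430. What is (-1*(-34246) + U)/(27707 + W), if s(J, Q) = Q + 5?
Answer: -41135/5723 ≈ -7.1877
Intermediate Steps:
s(J, Q) = 5 + Q
U = 6889 (U = (73 + (5 + 5))² = (73 + 10)² = 83² = 6889)
(-1*(-34246) + U)/(27707 + W) = (-1*(-34246) + 6889)/(27707 - 33430) = (34246 + 6889)/(-5723) = 41135*(-1/5723) = -41135/5723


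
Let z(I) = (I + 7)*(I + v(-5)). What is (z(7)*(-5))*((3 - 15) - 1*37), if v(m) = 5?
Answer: 41160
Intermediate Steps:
z(I) = (5 + I)*(7 + I) (z(I) = (I + 7)*(I + 5) = (7 + I)*(5 + I) = (5 + I)*(7 + I))
(z(7)*(-5))*((3 - 15) - 1*37) = ((35 + 7² + 12*7)*(-5))*((3 - 15) - 1*37) = ((35 + 49 + 84)*(-5))*(-12 - 37) = (168*(-5))*(-49) = -840*(-49) = 41160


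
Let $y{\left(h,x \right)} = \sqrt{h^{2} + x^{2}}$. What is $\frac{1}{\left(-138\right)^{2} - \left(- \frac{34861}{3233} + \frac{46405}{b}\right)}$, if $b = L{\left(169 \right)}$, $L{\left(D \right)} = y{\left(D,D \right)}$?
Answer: $\frac{11376765811627138}{216759294027306035593} + \frac{81971501606605 \sqrt{2}}{216759294027306035593} \approx 5.3021 \cdot 10^{-5}$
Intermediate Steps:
$L{\left(D \right)} = \sqrt{2} \sqrt{D^{2}}$ ($L{\left(D \right)} = \sqrt{D^{2} + D^{2}} = \sqrt{2 D^{2}} = \sqrt{2} \sqrt{D^{2}}$)
$b = 169 \sqrt{2}$ ($b = \sqrt{2} \sqrt{169^{2}} = \sqrt{2} \sqrt{28561} = \sqrt{2} \cdot 169 = 169 \sqrt{2} \approx 239.0$)
$\frac{1}{\left(-138\right)^{2} - \left(- \frac{34861}{3233} + \frac{46405}{b}\right)} = \frac{1}{\left(-138\right)^{2} - \left(- \frac{34861}{3233} + 46405 \frac{\sqrt{2}}{338}\right)} = \frac{1}{19044 - \left(- \frac{34861}{3233} + 46405 \frac{\sqrt{2}}{338}\right)} = \frac{1}{19044 + \left(- \frac{46405 \sqrt{2}}{338} + \frac{34861}{3233}\right)} = \frac{1}{19044 + \left(\frac{34861}{3233} - \frac{46405 \sqrt{2}}{338}\right)} = \frac{1}{\frac{61604113}{3233} - \frac{46405 \sqrt{2}}{338}}$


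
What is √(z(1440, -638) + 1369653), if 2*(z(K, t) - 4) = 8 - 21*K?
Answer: √1354541 ≈ 1163.8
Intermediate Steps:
z(K, t) = 8 - 21*K/2 (z(K, t) = 4 + (8 - 21*K)/2 = 4 + (4 - 21*K/2) = 8 - 21*K/2)
√(z(1440, -638) + 1369653) = √((8 - 21/2*1440) + 1369653) = √((8 - 15120) + 1369653) = √(-15112 + 1369653) = √1354541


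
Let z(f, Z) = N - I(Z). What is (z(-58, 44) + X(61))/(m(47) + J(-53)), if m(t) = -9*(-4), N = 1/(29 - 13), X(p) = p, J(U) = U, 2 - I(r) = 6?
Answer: -1041/272 ≈ -3.8272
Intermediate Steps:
I(r) = -4 (I(r) = 2 - 1*6 = 2 - 6 = -4)
N = 1/16 ≈ 0.062500
m(t) = 36
z(f, Z) = 65/16 (z(f, Z) = 1/16 - 1*(-4) = 1/16 + 4 = 65/16)
(z(-58, 44) + X(61))/(m(47) + J(-53)) = (65/16 + 61)/(36 - 53) = (1041/16)/(-17) = (1041/16)*(-1/17) = -1041/272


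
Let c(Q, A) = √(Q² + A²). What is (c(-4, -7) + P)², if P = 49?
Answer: (49 + √65)² ≈ 3256.1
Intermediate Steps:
c(Q, A) = √(A² + Q²)
(c(-4, -7) + P)² = (√((-7)² + (-4)²) + 49)² = (√(49 + 16) + 49)² = (√65 + 49)² = (49 + √65)²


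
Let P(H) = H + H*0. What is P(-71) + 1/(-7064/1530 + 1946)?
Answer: -105445453/1485158 ≈ -71.000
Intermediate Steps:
P(H) = H (P(H) = H + 0 = H)
P(-71) + 1/(-7064/1530 + 1946) = -71 + 1/(-7064/1530 + 1946) = -71 + 1/(-7064*1/1530 + 1946) = -71 + 1/(-3532/765 + 1946) = -71 + 1/(1485158/765) = -71 + 765/1485158 = -105445453/1485158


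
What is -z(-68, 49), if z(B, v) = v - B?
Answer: -117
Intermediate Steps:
-z(-68, 49) = -(49 - 1*(-68)) = -(49 + 68) = -1*117 = -117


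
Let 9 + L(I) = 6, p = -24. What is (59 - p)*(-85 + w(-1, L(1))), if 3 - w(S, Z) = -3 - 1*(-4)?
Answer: -6889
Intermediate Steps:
L(I) = -3 (L(I) = -9 + 6 = -3)
w(S, Z) = 2 (w(S, Z) = 3 - (-3 - 1*(-4)) = 3 - (-3 + 4) = 3 - 1*1 = 3 - 1 = 2)
(59 - p)*(-85 + w(-1, L(1))) = (59 - 1*(-24))*(-85 + 2) = (59 + 24)*(-83) = 83*(-83) = -6889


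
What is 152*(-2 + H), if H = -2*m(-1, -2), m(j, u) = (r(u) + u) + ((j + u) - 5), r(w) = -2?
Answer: 3344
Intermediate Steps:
m(j, u) = -7 + j + 2*u (m(j, u) = (-2 + u) + ((j + u) - 5) = (-2 + u) + (-5 + j + u) = -7 + j + 2*u)
H = 24 (H = -2*(-7 - 1 + 2*(-2)) = -2*(-7 - 1 - 4) = -2*(-12) = 24)
152*(-2 + H) = 152*(-2 + 24) = 152*22 = 3344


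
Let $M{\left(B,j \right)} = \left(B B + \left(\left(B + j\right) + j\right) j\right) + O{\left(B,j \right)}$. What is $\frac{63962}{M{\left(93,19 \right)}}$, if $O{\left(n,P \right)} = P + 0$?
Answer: $\frac{63962}{11157} \approx 5.7329$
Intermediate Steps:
$O{\left(n,P \right)} = P$
$M{\left(B,j \right)} = j + B^{2} + j \left(B + 2 j\right)$ ($M{\left(B,j \right)} = \left(B B + \left(\left(B + j\right) + j\right) j\right) + j = \left(B^{2} + \left(B + 2 j\right) j\right) + j = \left(B^{2} + j \left(B + 2 j\right)\right) + j = j + B^{2} + j \left(B + 2 j\right)$)
$\frac{63962}{M{\left(93,19 \right)}} = \frac{63962}{19 + 93^{2} + 2 \cdot 19^{2} + 93 \cdot 19} = \frac{63962}{19 + 8649 + 2 \cdot 361 + 1767} = \frac{63962}{19 + 8649 + 722 + 1767} = \frac{63962}{11157}$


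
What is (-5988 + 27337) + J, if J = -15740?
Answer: 5609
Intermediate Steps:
(-5988 + 27337) + J = (-5988 + 27337) - 15740 = 21349 - 15740 = 5609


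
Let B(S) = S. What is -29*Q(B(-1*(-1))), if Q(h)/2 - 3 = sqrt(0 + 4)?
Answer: -290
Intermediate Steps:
Q(h) = 10 (Q(h) = 6 + 2*sqrt(0 + 4) = 6 + 2*sqrt(4) = 6 + 2*2 = 6 + 4 = 10)
-29*Q(B(-1*(-1))) = -29*10 = -290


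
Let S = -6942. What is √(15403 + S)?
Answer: √8461 ≈ 91.984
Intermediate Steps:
√(15403 + S) = √(15403 - 6942) = √8461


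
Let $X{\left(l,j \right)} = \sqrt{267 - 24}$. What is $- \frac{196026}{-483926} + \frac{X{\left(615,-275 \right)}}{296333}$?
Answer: $\frac{98013}{241963} + \frac{9 \sqrt{3}}{296333} \approx 0.40513$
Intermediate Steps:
$X{\left(l,j \right)} = 9 \sqrt{3}$ ($X{\left(l,j \right)} = \sqrt{243} = 9 \sqrt{3}$)
$- \frac{196026}{-483926} + \frac{X{\left(615,-275 \right)}}{296333} = - \frac{196026}{-483926} + \frac{9 \sqrt{3}}{296333} = \left(-196026\right) \left(- \frac{1}{483926}\right) + 9 \sqrt{3} \cdot \frac{1}{296333} = \frac{98013}{241963} + \frac{9 \sqrt{3}}{296333}$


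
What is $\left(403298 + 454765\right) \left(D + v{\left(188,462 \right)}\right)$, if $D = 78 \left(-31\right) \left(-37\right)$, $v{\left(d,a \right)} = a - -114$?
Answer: $77261708646$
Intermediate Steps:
$v{\left(d,a \right)} = 114 + a$ ($v{\left(d,a \right)} = a + 114 = 114 + a$)
$D = 89466$ ($D = \left(-2418\right) \left(-37\right) = 89466$)
$\left(403298 + 454765\right) \left(D + v{\left(188,462 \right)}\right) = \left(403298 + 454765\right) \left(89466 + \left(114 + 462\right)\right) = 858063 \left(89466 + 576\right) = 858063 \cdot 90042 = 77261708646$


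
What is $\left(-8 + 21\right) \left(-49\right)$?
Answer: $-637$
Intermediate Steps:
$\left(-8 + 21\right) \left(-49\right) = 13 \left(-49\right) = -637$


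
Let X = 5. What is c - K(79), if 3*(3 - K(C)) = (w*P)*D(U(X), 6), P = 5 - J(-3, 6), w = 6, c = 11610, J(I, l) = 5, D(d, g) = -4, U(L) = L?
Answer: 11607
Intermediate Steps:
P = 0 (P = 5 - 1*5 = 5 - 5 = 0)
K(C) = 3 (K(C) = 3 - 6*0*(-4)/3 = 3 - 0*(-4) = 3 - ⅓*0 = 3 + 0 = 3)
c - K(79) = 11610 - 1*3 = 11610 - 3 = 11607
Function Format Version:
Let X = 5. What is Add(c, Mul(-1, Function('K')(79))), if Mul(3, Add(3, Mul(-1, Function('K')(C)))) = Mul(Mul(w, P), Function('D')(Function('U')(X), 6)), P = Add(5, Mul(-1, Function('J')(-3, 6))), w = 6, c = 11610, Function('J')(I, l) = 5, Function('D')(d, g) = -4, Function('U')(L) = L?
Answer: 11607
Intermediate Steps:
P = 0 (P = Add(5, Mul(-1, 5)) = Add(5, -5) = 0)
Function('K')(C) = 3 (Function('K')(C) = Add(3, Mul(Rational(-1, 3), Mul(Mul(6, 0), -4))) = Add(3, Mul(Rational(-1, 3), Mul(0, -4))) = Add(3, Mul(Rational(-1, 3), 0)) = Add(3, 0) = 3)
Add(c, Mul(-1, Function('K')(79))) = Add(11610, Mul(-1, 3)) = Add(11610, -3) = 11607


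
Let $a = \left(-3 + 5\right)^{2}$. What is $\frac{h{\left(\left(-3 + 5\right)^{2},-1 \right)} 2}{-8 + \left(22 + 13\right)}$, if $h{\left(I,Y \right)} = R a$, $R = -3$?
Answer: $- \frac{8}{9} \approx -0.88889$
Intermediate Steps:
$a = 4$ ($a = 2^{2} = 4$)
$h{\left(I,Y \right)} = -12$ ($h{\left(I,Y \right)} = \left(-3\right) 4 = -12$)
$\frac{h{\left(\left(-3 + 5\right)^{2},-1 \right)} 2}{-8 + \left(22 + 13\right)} = \frac{\left(-12\right) 2}{-8 + \left(22 + 13\right)} = - \frac{24}{-8 + 35} = - \frac{24}{27} = \left(-24\right) \frac{1}{27} = - \frac{8}{9}$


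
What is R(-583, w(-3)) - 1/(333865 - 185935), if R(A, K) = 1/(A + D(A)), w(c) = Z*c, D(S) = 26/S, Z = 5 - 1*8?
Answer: -1924069/1117413910 ≈ -0.0017219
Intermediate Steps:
Z = -3 (Z = 5 - 8 = -3)
w(c) = -3*c
R(A, K) = 1/(A + 26/A)
R(-583, w(-3)) - 1/(333865 - 185935) = -583/(26 + (-583)²) - 1/(333865 - 185935) = -583/(26 + 339889) - 1/147930 = -583/339915 - 1*1/147930 = -583*1/339915 - 1/147930 = -583/339915 - 1/147930 = -1924069/1117413910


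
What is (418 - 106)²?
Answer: 97344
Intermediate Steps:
(418 - 106)² = 312² = 97344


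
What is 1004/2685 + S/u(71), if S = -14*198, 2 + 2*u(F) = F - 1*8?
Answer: -14824396/163785 ≈ -90.511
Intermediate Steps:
u(F) = -5 + F/2 (u(F) = -1 + (F - 1*8)/2 = -1 + (F - 8)/2 = -1 + (-8 + F)/2 = -1 + (-4 + F/2) = -5 + F/2)
S = -2772
1004/2685 + S/u(71) = 1004/2685 - 2772/(-5 + (½)*71) = 1004*(1/2685) - 2772/(-5 + 71/2) = 1004/2685 - 2772/61/2 = 1004/2685 - 2772*2/61 = 1004/2685 - 5544/61 = -14824396/163785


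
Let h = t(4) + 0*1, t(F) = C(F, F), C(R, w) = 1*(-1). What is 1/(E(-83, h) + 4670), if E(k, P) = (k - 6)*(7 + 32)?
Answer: 1/1199 ≈ 0.00083403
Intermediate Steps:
C(R, w) = -1
t(F) = -1
h = -1 (h = -1 + 0*1 = -1 + 0 = -1)
E(k, P) = -234 + 39*k (E(k, P) = (-6 + k)*39 = -234 + 39*k)
1/(E(-83, h) + 4670) = 1/((-234 + 39*(-83)) + 4670) = 1/((-234 - 3237) + 4670) = 1/(-3471 + 4670) = 1/1199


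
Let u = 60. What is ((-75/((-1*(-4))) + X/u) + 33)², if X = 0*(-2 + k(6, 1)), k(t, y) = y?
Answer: 3249/16 ≈ 203.06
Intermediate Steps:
X = 0 (X = 0*(-2 + 1) = 0*(-1) = 0)
((-75/((-1*(-4))) + X/u) + 33)² = ((-75/((-1*(-4))) + 0/60) + 33)² = ((-75/4 + 0*(1/60)) + 33)² = ((-75*¼ + 0) + 33)² = ((-75/4 + 0) + 33)² = (-75/4 + 33)² = (57/4)² = 3249/16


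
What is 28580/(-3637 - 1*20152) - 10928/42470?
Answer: -736879396/505159415 ≈ -1.4587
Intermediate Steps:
28580/(-3637 - 1*20152) - 10928/42470 = 28580/(-3637 - 20152) - 10928*1/42470 = 28580/(-23789) - 5464/21235 = 28580*(-1/23789) - 5464/21235 = -28580/23789 - 5464/21235 = -736879396/505159415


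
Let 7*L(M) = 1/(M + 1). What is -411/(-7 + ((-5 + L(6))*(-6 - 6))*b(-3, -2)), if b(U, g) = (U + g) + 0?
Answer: 20139/14983 ≈ 1.3441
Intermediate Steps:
L(M) = 1/(7*(1 + M)) (L(M) = 1/(7*(M + 1)) = 1/(7*(1 + M)))
b(U, g) = U + g
-411/(-7 + ((-5 + L(6))*(-6 - 6))*b(-3, -2)) = -411/(-7 + ((-5 + 1/(7*(1 + 6)))*(-6 - 6))*(-3 - 2)) = -411/(-7 + ((-5 + (⅐)/7)*(-12))*(-5)) = -411/(-7 + ((-5 + (⅐)*(⅐))*(-12))*(-5)) = -411/(-7 + ((-5 + 1/49)*(-12))*(-5)) = -411/(-7 - 244/49*(-12)*(-5)) = -411/(-7 + (2928/49)*(-5)) = -411/(-7 - 14640/49) = -411/(-14983/49) = -411*(-49/14983) = 20139/14983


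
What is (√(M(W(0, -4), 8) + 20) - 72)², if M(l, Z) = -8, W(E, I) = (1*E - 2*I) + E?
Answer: 5196 - 288*√3 ≈ 4697.2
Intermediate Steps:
W(E, I) = -2*I + 2*E (W(E, I) = (E - 2*I) + E = -2*I + 2*E)
(√(M(W(0, -4), 8) + 20) - 72)² = (√(-8 + 20) - 72)² = (√12 - 72)² = (2*√3 - 72)² = (-72 + 2*√3)²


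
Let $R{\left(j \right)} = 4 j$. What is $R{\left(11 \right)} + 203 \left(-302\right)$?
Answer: $-61262$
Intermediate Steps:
$R{\left(11 \right)} + 203 \left(-302\right) = 4 \cdot 11 + 203 \left(-302\right) = 44 - 61306 = -61262$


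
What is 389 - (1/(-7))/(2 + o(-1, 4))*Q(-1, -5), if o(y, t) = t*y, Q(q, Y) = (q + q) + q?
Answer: 5449/14 ≈ 389.21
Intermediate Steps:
Q(q, Y) = 3*q (Q(q, Y) = 2*q + q = 3*q)
389 - (1/(-7))/(2 + o(-1, 4))*Q(-1, -5) = 389 - (1/(-7))/(2 + 4*(-1))*3*(-1) = 389 - (1*(-⅐))/(2 - 4)*(-3) = 389 - (-⅐/(-2))*(-3) = 389 - (-⅐*(-½))*(-3) = 389 - (-3)/14 = 389 - 1*(-3/14) = 389 + 3/14 = 5449/14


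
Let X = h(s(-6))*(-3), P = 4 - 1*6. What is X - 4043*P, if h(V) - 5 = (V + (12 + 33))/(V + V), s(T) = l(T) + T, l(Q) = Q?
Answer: 64601/8 ≈ 8075.1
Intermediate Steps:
P = -2 (P = 4 - 6 = -2)
s(T) = 2*T (s(T) = T + T = 2*T)
h(V) = 5 + (45 + V)/(2*V) (h(V) = 5 + (V + (12 + 33))/(V + V) = 5 + (V + 45)/((2*V)) = 5 + (45 + V)*(1/(2*V)) = 5 + (45 + V)/(2*V))
X = -87/8 (X = ((45 + 11*(2*(-6)))/(2*((2*(-6)))))*(-3) = ((½)*(45 + 11*(-12))/(-12))*(-3) = ((½)*(-1/12)*(45 - 132))*(-3) = ((½)*(-1/12)*(-87))*(-3) = (29/8)*(-3) = -87/8 ≈ -10.875)
X - 4043*P = -87/8 - 4043*(-2) = -87/8 - 1*(-8086) = -87/8 + 8086 = 64601/8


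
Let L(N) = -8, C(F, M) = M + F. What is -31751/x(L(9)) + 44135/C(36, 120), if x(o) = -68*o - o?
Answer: 41473/184 ≈ 225.40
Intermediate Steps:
C(F, M) = F + M
x(o) = -69*o
-31751/x(L(9)) + 44135/C(36, 120) = -31751/((-69*(-8))) + 44135/(36 + 120) = -31751/552 + 44135/156 = -31751*1/552 + 44135*(1/156) = -31751/552 + 3395/12 = 41473/184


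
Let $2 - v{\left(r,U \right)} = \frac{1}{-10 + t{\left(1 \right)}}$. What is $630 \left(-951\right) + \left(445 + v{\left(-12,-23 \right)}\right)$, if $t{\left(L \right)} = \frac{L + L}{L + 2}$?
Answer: $- \frac{16763121}{28} \approx -5.9868 \cdot 10^{5}$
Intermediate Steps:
$t{\left(L \right)} = \frac{2 L}{2 + L}$
$v{\left(r,U \right)} = \frac{59}{28}$ ($v{\left(r,U \right)} = 2 - \frac{1}{-10 + 2 \cdot 1 \frac{1}{2 + 1}} = 2 - \frac{1}{-10 + 2 \cdot 1 \cdot \frac{1}{3}} = 2 - \frac{1}{-10 + \frac{2}{3}} = 2 - \frac{1}{- \frac{28}{3}} = 2 - - \frac{3}{28} = 2 + \frac{3}{28} = \frac{59}{28}$)
$630 \left(-951\right) + \left(445 + v{\left(-12,-23 \right)}\right) = 630 \left(-951\right) + \left(445 + \frac{59}{28}\right) = -599130 + \frac{12519}{28} = - \frac{16763121}{28}$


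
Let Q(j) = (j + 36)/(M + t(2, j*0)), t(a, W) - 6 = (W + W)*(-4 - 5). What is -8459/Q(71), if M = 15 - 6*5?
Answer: 76131/107 ≈ 711.50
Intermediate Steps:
t(a, W) = 6 - 18*W (t(a, W) = 6 + (W + W)*(-4 - 5) = 6 + (2*W)*(-9) = 6 - 18*W)
M = -15 (M = 15 - 1*30 = 15 - 30 = -15)
Q(j) = -4 - j/9 (Q(j) = (j + 36)/(-15 + (6 - 18*j*0)) = (36 + j)/(-15 + (6 - 18*0)) = (36 + j)/(-15 + (6 + 0)) = (36 + j)/(-15 + 6) = (36 + j)/(-9) = (36 + j)*(-1/9) = -4 - j/9)
-8459/Q(71) = -8459/(-4 - 1/9*71) = -8459/(-4 - 71/9) = -8459/(-107/9) = -8459*(-9/107) = 76131/107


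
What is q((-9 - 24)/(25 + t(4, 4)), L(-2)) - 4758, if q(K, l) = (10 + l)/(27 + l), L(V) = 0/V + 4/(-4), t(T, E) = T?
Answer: -123699/26 ≈ -4757.7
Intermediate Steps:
L(V) = -1 (L(V) = 0 + 4*(-¼) = 0 - 1 = -1)
q(K, l) = (10 + l)/(27 + l)
q((-9 - 24)/(25 + t(4, 4)), L(-2)) - 4758 = (10 - 1)/(27 - 1) - 4758 = 9/26 - 4758 = -123699/26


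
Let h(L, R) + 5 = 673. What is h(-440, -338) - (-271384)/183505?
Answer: 122852724/183505 ≈ 669.48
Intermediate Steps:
h(L, R) = 668 (h(L, R) = -5 + 673 = 668)
h(-440, -338) - (-271384)/183505 = 668 - (-271384)/183505 = 668 - 1*(-271384/183505) = 668 + 271384/183505 = 122852724/183505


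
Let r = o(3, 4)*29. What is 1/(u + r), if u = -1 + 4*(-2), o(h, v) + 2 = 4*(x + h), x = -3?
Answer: -1/67 ≈ -0.014925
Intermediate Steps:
o(h, v) = -14 + 4*h (o(h, v) = -2 + 4*(-3 + h) = -2 + (-12 + 4*h) = -14 + 4*h)
u = -9 (u = -1 - 8 = -9)
r = -58 (r = (-14 + 4*3)*29 = (-14 + 12)*29 = -2*29 = -58)
1/(u + r) = 1/(-9 - 58) = 1/(-67) = -1/67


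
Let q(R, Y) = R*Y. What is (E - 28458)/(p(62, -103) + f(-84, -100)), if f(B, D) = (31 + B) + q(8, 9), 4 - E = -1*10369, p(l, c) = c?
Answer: 18085/84 ≈ 215.30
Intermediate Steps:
E = 10373 (E = 4 - (-1)*10369 = 4 - 1*(-10369) = 4 + 10369 = 10373)
f(B, D) = 103 + B (f(B, D) = (31 + B) + 8*9 = (31 + B) + 72 = 103 + B)
(E - 28458)/(p(62, -103) + f(-84, -100)) = (10373 - 28458)/(-103 + (103 - 84)) = -18085/(-103 + 19) = -18085/(-84) = -18085*(-1/84) = 18085/84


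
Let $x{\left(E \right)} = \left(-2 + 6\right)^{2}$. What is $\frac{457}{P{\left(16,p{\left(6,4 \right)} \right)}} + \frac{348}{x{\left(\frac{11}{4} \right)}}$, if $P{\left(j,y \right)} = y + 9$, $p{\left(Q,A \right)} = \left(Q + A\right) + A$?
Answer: $\frac{3829}{92} \approx 41.62$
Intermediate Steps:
$x{\left(E \right)} = 16$ ($x{\left(E \right)} = 4^{2} = 16$)
$p{\left(Q,A \right)} = Q + 2 A$ ($p{\left(Q,A \right)} = \left(A + Q\right) + A = Q + 2 A$)
$P{\left(j,y \right)} = 9 + y$
$\frac{457}{P{\left(16,p{\left(6,4 \right)} \right)}} + \frac{348}{x{\left(\frac{11}{4} \right)}} = \frac{457}{9 + \left(6 + 2 \cdot 4\right)} + \frac{348}{16} = \frac{457}{9 + \left(6 + 8\right)} + 348 \cdot \frac{1}{16} = \frac{457}{9 + 14} + \frac{87}{4} = \frac{457}{23} + \frac{87}{4} = \frac{3829}{92}$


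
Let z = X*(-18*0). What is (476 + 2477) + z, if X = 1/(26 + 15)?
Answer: 2953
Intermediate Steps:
X = 1/41 ≈ 0.024390
z = 0 (z = (-18*0)/41 = (1/41)*0 = 0)
(476 + 2477) + z = (476 + 2477) + 0 = 2953 + 0 = 2953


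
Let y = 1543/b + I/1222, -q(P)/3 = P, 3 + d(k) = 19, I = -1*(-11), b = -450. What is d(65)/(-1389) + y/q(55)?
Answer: 96700987/10502402625 ≈ 0.0092075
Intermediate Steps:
I = 11
d(k) = 16 (d(k) = -3 + 19 = 16)
q(P) = -3*P
y = -470149/137475 (y = 1543/(-450) + 11/1222 = 1543*(-1/450) + 11*(1/1222) = -1543/450 + 11/1222 = -470149/137475 ≈ -3.4199)
d(65)/(-1389) + y/q(55) = 16/(-1389) - 470149/(137475*((-3*55))) = 16*(-1/1389) - 470149/137475/(-165) = -16/1389 - 470149/137475*(-1/165) = -16/1389 + 470149/22683375 = 96700987/10502402625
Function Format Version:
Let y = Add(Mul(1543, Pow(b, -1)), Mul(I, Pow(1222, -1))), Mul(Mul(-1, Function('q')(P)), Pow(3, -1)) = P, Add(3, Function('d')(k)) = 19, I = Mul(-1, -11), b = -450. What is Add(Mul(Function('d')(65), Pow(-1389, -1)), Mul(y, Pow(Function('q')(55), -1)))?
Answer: Rational(96700987, 10502402625) ≈ 0.0092075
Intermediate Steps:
I = 11
Function('d')(k) = 16 (Function('d')(k) = Add(-3, 19) = 16)
Function('q')(P) = Mul(-3, P)
y = Rational(-470149, 137475) (y = Add(Mul(1543, Pow(-450, -1)), Mul(11, Pow(1222, -1))) = Add(Mul(1543, Rational(-1, 450)), Mul(11, Rational(1, 1222))) = Add(Rational(-1543, 450), Rational(11, 1222)) = Rational(-470149, 137475) ≈ -3.4199)
Add(Mul(Function('d')(65), Pow(-1389, -1)), Mul(y, Pow(Function('q')(55), -1))) = Add(Mul(16, Pow(-1389, -1)), Mul(Rational(-470149, 137475), Pow(Mul(-3, 55), -1))) = Add(Mul(16, Rational(-1, 1389)), Mul(Rational(-470149, 137475), Pow(-165, -1))) = Add(Rational(-16, 1389), Mul(Rational(-470149, 137475), Rational(-1, 165))) = Add(Rational(-16, 1389), Rational(470149, 22683375)) = Rational(96700987, 10502402625)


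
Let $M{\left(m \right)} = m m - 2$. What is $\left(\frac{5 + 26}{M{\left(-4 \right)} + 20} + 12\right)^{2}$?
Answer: $\frac{192721}{1156} \approx 166.71$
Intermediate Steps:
$M{\left(m \right)} = -2 + m^{2}$ ($M{\left(m \right)} = m^{2} - 2 = -2 + m^{2}$)
$\left(\frac{5 + 26}{M{\left(-4 \right)} + 20} + 12\right)^{2} = \left(\frac{5 + 26}{\left(-2 + \left(-4\right)^{2}\right) + 20} + 12\right)^{2} = \left(\frac{31}{\left(-2 + 16\right) + 20} + 12\right)^{2} = \left(\frac{31}{14 + 20} + 12\right)^{2} = \left(\frac{31}{34} + 12\right)^{2} = \left(\frac{439}{34}\right)^{2} = \frac{192721}{1156}$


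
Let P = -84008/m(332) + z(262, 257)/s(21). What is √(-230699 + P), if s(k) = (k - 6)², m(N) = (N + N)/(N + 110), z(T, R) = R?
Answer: 4*I*√27766648522/1245 ≈ 535.37*I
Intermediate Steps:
m(N) = 2*N/(110 + N) (m(N) = (2*N)/(110 + N) = 2*N/(110 + N))
s(k) = (-6 + k)²
P = -1044303119/18675 (P = -84008/(2*332/(110 + 332)) + 257/((-6 + 21)²) = -84008/(2*332/442) + 257/(15²) = -84008/(2*332*(1/442)) + 257/225 = -84008/332/221 + 257*(1/225) = -84008*221/332 + 257/225 = -4641442/83 + 257/225 = -1044303119/18675 ≈ -55920.)
√(-230699 + P) = √(-230699 - 1044303119/18675) = √(-5352606944/18675) = 4*I*√27766648522/1245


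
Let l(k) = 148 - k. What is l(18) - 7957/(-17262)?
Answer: 2252017/17262 ≈ 130.46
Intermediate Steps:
l(18) - 7957/(-17262) = (148 - 1*18) - 7957/(-17262) = (148 - 18) - 7957*(-1)/17262 = 130 - 1*(-7957/17262) = 130 + 7957/17262 = 2252017/17262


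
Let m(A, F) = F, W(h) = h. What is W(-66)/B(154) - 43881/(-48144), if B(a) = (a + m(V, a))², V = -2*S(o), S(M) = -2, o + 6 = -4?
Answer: 7877935/8649872 ≈ 0.91076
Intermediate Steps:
o = -10 (o = -6 - 4 = -10)
V = 4 (V = -2*(-2) = 4)
B(a) = 4*a² (B(a) = (a + a)² = (2*a)² = 4*a²)
W(-66)/B(154) - 43881/(-48144) = -66/(4*154²) - 43881/(-48144) = -66/(4*23716) - 43881*(-1/48144) = -66/94864 + 14627/16048 = -66*1/94864 + 14627/16048 = -3/4312 + 14627/16048 = 7877935/8649872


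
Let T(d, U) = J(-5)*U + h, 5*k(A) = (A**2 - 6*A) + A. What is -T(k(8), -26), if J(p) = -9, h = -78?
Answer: -156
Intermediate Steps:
k(A) = -A + A**2/5 (k(A) = ((A**2 - 6*A) + A)/5 = (A**2 - 5*A)/5 = -A + A**2/5)
T(d, U) = -78 - 9*U (T(d, U) = -9*U - 78 = -78 - 9*U)
-T(k(8), -26) = -(-78 - 9*(-26)) = -(-78 + 234) = -1*156 = -156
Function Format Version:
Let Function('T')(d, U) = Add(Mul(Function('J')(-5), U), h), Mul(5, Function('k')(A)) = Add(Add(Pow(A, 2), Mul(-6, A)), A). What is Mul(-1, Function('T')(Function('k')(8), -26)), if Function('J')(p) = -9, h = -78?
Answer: -156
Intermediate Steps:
Function('k')(A) = Add(Mul(-1, A), Mul(Rational(1, 5), Pow(A, 2))) (Function('k')(A) = Mul(Rational(1, 5), Add(Add(Pow(A, 2), Mul(-6, A)), A)) = Mul(Rational(1, 5), Add(Pow(A, 2), Mul(-5, A))) = Add(Mul(-1, A), Mul(Rational(1, 5), Pow(A, 2))))
Function('T')(d, U) = Add(-78, Mul(-9, U)) (Function('T')(d, U) = Add(Mul(-9, U), -78) = Add(-78, Mul(-9, U)))
Mul(-1, Function('T')(Function('k')(8), -26)) = Mul(-1, Add(-78, Mul(-9, -26))) = Mul(-1, Add(-78, 234)) = Mul(-1, 156) = -156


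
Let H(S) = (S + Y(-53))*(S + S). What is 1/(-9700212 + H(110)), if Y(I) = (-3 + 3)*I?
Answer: -1/9676012 ≈ -1.0335e-7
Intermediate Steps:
Y(I) = 0 (Y(I) = 0*I = 0)
H(S) = 2*S² (H(S) = (S + 0)*(S + S) = S*(2*S) = 2*S²)
1/(-9700212 + H(110)) = 1/(-9700212 + 2*110²) = 1/(-9700212 + 2*12100) = 1/(-9700212 + 24200) = 1/(-9676012) = -1/9676012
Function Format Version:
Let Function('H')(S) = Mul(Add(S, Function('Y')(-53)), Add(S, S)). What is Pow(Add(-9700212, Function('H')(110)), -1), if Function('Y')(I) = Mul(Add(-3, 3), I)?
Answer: Rational(-1, 9676012) ≈ -1.0335e-7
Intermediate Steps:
Function('Y')(I) = 0 (Function('Y')(I) = Mul(0, I) = 0)
Function('H')(S) = Mul(2, Pow(S, 2)) (Function('H')(S) = Mul(Add(S, 0), Add(S, S)) = Mul(S, Mul(2, S)) = Mul(2, Pow(S, 2)))
Pow(Add(-9700212, Function('H')(110)), -1) = Pow(Add(-9700212, Mul(2, Pow(110, 2))), -1) = Pow(Add(-9700212, Mul(2, 12100)), -1) = Pow(Add(-9700212, 24200), -1) = Pow(-9676012, -1) = Rational(-1, 9676012)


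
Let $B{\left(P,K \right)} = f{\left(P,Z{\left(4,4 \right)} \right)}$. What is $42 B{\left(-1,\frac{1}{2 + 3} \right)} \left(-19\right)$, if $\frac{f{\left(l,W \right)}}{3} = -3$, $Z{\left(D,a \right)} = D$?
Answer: $7182$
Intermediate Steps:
$f{\left(l,W \right)} = -9$ ($f{\left(l,W \right)} = 3 \left(-3\right) = -9$)
$B{\left(P,K \right)} = -9$
$42 B{\left(-1,\frac{1}{2 + 3} \right)} \left(-19\right) = 42 \left(-9\right) \left(-19\right) = \left(-378\right) \left(-19\right) = 7182$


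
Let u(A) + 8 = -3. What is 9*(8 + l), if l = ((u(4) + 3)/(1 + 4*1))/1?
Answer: 288/5 ≈ 57.600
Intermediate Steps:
u(A) = -11 (u(A) = -8 - 3 = -11)
l = -8/5 (l = ((-11 + 3)/(1 + 4*1))/1 = -8/(1 + 4)*1 = -8/5*1 = -8/5 ≈ -1.6000)
9*(8 + l) = 9*(8 - 8/5) = 9*(32/5) = 288/5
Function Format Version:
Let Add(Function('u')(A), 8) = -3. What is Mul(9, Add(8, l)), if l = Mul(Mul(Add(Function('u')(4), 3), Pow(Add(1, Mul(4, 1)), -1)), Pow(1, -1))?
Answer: Rational(288, 5) ≈ 57.600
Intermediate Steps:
Function('u')(A) = -11 (Function('u')(A) = Add(-8, -3) = -11)
l = Rational(-8, 5) (l = Mul(Mul(Add(-11, 3), Pow(Add(1, Mul(4, 1)), -1)), Pow(1, -1)) = Mul(Mul(-8, Pow(Add(1, 4), -1)), 1) = Mul(Mul(-8, Pow(5, -1)), 1) = Mul(Mul(-8, Rational(1, 5)), 1) = Mul(Rational(-8, 5), 1) = Rational(-8, 5) ≈ -1.6000)
Mul(9, Add(8, l)) = Mul(9, Add(8, Rational(-8, 5))) = Mul(9, Rational(32, 5)) = Rational(288, 5)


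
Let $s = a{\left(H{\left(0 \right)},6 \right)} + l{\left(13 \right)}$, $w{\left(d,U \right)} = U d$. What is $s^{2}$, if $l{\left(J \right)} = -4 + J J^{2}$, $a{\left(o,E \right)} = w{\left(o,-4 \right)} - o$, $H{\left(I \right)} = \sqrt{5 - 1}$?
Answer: $4765489$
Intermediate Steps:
$H{\left(I \right)} = 2$ ($H{\left(I \right)} = \sqrt{4} = 2$)
$a{\left(o,E \right)} = - 5 o$ ($a{\left(o,E \right)} = - 4 o - o = - 5 o$)
$l{\left(J \right)} = -4 + J^{3}$
$s = 2183$ ($s = \left(-5\right) 2 - \left(4 - 13^{3}\right) = -10 + \left(-4 + 2197\right) = -10 + 2193 = 2183$)
$s^{2} = 2183^{2} = 4765489$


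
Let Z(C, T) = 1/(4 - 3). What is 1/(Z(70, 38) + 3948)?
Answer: 1/3949 ≈ 0.00025323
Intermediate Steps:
Z(C, T) = 1 (Z(C, T) = 1/1 = 1)
1/(Z(70, 38) + 3948) = 1/(1 + 3948) = 1/3949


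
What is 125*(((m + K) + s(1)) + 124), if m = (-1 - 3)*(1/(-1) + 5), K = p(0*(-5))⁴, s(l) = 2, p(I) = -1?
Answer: 13875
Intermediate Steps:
K = 1 (K = (-1)⁴ = 1)
m = -16 (m = -4*(1*(-1) + 5) = -4*(-1 + 5) = -4*4 = -16)
125*(((m + K) + s(1)) + 124) = 125*(((-16 + 1) + 2) + 124) = 125*((-15 + 2) + 124) = 125*(-13 + 124) = 125*111 = 13875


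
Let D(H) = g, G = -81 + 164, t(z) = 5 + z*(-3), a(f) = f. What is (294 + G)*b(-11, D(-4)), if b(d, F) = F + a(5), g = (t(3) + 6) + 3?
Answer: 3770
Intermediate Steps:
t(z) = 5 - 3*z
g = 5 (g = ((5 - 3*3) + 6) + 3 = ((5 - 9) + 6) + 3 = (-4 + 6) + 3 = 2 + 3 = 5)
G = 83
D(H) = 5
b(d, F) = 5 + F (b(d, F) = F + 5 = 5 + F)
(294 + G)*b(-11, D(-4)) = (294 + 83)*(5 + 5) = 377*10 = 3770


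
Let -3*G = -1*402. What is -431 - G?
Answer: -565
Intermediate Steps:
G = 134 (G = -(-1)*402/3 = -1/3*(-402) = 134)
-431 - G = -431 - 1*134 = -431 - 134 = -565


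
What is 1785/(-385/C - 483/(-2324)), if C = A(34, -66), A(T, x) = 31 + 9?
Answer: -1185240/6253 ≈ -189.55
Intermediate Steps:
A(T, x) = 40
C = 40
1785/(-385/C - 483/(-2324)) = 1785/(-385/40 - 483/(-2324)) = 1785/(-385*1/40 - 483*(-1/2324)) = 1785/(-77/8 + 69/332) = 1785/(-6253/664) = 1785*(-664/6253) = -1185240/6253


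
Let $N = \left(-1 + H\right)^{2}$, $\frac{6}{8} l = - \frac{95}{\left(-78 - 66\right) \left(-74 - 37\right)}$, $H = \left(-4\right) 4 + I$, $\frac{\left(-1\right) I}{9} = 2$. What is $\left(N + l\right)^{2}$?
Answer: $\frac{215655245892025}{143712144} \approx 1.5006 \cdot 10^{6}$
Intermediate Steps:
$I = -18$ ($I = \left(-9\right) 2 = -18$)
$H = -34$ ($H = \left(-4\right) 4 - 18 = -16 - 18 = -34$)
$l = - \frac{95}{11988}$ ($l = \frac{4 \left(- \frac{95}{\left(-78 - 66\right) \left(-74 - 37\right)}\right)}{3} = \frac{4 \left(- \frac{95}{\left(-144\right) \left(-111\right)}\right)}{3} = \frac{4 \left(- \frac{95}{15984}\right)}{3} = \frac{4 \left(\left(-95\right) \frac{1}{15984}\right)}{3} = \frac{4}{3} \left(- \frac{95}{15984}\right) = - \frac{95}{11988} \approx -0.0079246$)
$N = 1225$ ($N = \left(-1 - 34\right)^{2} = \left(-35\right)^{2} = 1225$)
$\left(N + l\right)^{2} = \left(1225 - \frac{95}{11988}\right)^{2} = \left(\frac{14685205}{11988}\right)^{2} = \frac{215655245892025}{143712144}$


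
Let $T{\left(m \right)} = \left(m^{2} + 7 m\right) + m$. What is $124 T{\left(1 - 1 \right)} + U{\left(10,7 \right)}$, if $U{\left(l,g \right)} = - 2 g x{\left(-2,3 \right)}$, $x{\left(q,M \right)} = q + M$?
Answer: $-14$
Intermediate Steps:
$T{\left(m \right)} = m^{2} + 8 m$
$x{\left(q,M \right)} = M + q$
$U{\left(l,g \right)} = - 2 g$ ($U{\left(l,g \right)} = - 2 g \left(3 - 2\right) = - 2 g 1 = - 2 g$)
$124 T{\left(1 - 1 \right)} + U{\left(10,7 \right)} = 124 \left(1 - 1\right) \left(8 + \left(1 - 1\right)\right) - 14 = 124 \cdot 0 \left(8 + 0\right) - 14 = 124 \cdot 0 \cdot 8 - 14 = 124 \cdot 0 - 14 = 0 - 14 = -14$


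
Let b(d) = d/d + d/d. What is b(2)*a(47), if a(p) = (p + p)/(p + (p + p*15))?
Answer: 4/17 ≈ 0.23529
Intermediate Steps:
b(d) = 2 (b(d) = 1 + 1 = 2)
a(p) = 2/17 (a(p) = (2*p)/(p + (p + 15*p)) = (2*p)/(p + 16*p) = (2*p)/((17*p)) = (2*p)*(1/(17*p)) = 2/17)
b(2)*a(47) = 2*(2/17) = 4/17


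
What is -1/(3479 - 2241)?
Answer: -1/1238 ≈ -0.00080775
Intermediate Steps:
-1/(3479 - 2241) = -1/1238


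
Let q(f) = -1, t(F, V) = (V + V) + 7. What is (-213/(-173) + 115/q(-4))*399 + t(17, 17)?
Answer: -7846025/173 ≈ -45353.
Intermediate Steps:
t(F, V) = 7 + 2*V (t(F, V) = 2*V + 7 = 7 + 2*V)
(-213/(-173) + 115/q(-4))*399 + t(17, 17) = (-213/(-173) + 115/(-1))*399 + (7 + 2*17) = (-213*(-1/173) + 115*(-1))*399 + (7 + 34) = (213/173 - 115)*399 + 41 = -19682/173*399 + 41 = -7853118/173 + 41 = -7846025/173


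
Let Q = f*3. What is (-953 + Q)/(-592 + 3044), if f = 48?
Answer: -809/2452 ≈ -0.32993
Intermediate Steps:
Q = 144 (Q = 48*3 = 144)
(-953 + Q)/(-592 + 3044) = (-953 + 144)/(-592 + 3044) = -809/2452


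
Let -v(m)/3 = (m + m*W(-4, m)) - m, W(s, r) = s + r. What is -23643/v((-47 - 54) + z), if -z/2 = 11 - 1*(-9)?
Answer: 2627/6815 ≈ 0.38547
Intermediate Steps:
W(s, r) = r + s
z = -40 (z = -2*(11 - 1*(-9)) = -2*(11 + 9) = -2*20 = -40)
v(m) = -3*m*(-4 + m) (v(m) = -3*((m + m*(m - 4)) - m) = -3*((m + m*(-4 + m)) - m) = -3*m*(-4 + m))
-23643/v((-47 - 54) + z) = -23643*1/(3*(4 - ((-47 - 54) - 40))*((-47 - 54) - 40)) = -23643*1/(3*(-101 - 40)*(4 - (-101 - 40))) = -23643*(-1/(423*(4 - 1*(-141)))) = -23643*(-1/(423*(4 + 141))) = -23643/(3*(-141)*145) = -23643/(-61335) = -23643*(-1/61335) = 2627/6815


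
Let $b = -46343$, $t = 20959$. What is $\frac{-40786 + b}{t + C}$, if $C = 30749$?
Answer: $- \frac{29043}{17236} \approx -1.685$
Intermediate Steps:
$\frac{-40786 + b}{t + C} = \frac{-40786 - 46343}{20959 + 30749} = - \frac{87129}{51708} = \left(-87129\right) \frac{1}{51708} = - \frac{29043}{17236}$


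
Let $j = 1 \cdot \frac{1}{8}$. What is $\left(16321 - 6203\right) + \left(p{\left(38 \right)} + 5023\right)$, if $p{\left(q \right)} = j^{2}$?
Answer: $\frac{969025}{64} \approx 15141.0$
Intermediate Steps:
$j = \frac{1}{8}$ ($j = 1 \cdot \frac{1}{8} = \frac{1}{8} \approx 0.125$)
$p{\left(q \right)} = \frac{1}{64}$ ($p{\left(q \right)} = \left(\frac{1}{8}\right)^{2} = \frac{1}{64}$)
$\left(16321 - 6203\right) + \left(p{\left(38 \right)} + 5023\right) = \left(16321 - 6203\right) + \left(\frac{1}{64} + 5023\right) = 10118 + \frac{321473}{64} = \frac{969025}{64}$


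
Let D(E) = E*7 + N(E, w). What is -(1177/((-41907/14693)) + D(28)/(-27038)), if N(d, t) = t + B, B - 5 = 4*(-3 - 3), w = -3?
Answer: 233796648968/566540733 ≈ 412.67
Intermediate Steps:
B = -19 (B = 5 + 4*(-3 - 3) = 5 + 4*(-6) = 5 - 24 = -19)
N(d, t) = -19 + t (N(d, t) = t - 19 = -19 + t)
D(E) = -22 + 7*E (D(E) = E*7 + (-19 - 3) = 7*E - 22 = -22 + 7*E)
-(1177/((-41907/14693)) + D(28)/(-27038)) = -(1177/((-41907/14693)) + (-22 + 7*28)/(-27038)) = -(1177/((-41907*1/14693)) + (-22 + 196)*(-1/27038)) = -(1177/(-41907/14693) + 174*(-1/27038)) = -(1177*(-14693/41907) - 87/13519) = -(-17293661/41907 - 87/13519) = -1*(-233796648968/566540733) = 233796648968/566540733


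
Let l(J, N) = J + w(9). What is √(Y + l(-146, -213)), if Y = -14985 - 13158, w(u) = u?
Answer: 2*I*√7070 ≈ 168.17*I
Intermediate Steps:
Y = -28143
l(J, N) = 9 + J (l(J, N) = J + 9 = 9 + J)
√(Y + l(-146, -213)) = √(-28143 + (9 - 146)) = √(-28143 - 137) = √(-28280) = 2*I*√7070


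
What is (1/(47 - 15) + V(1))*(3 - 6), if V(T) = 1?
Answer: -99/32 ≈ -3.0938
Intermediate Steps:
(1/(47 - 15) + V(1))*(3 - 6) = (1/(47 - 15) + 1)*(3 - 6) = (1/32 + 1)*(-3) = (33/32)*(-3) = -99/32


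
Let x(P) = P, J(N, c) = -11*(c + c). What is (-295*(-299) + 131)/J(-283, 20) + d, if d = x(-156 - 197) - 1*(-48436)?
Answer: 2633523/55 ≈ 47882.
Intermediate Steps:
J(N, c) = -22*c
d = 48083 (d = (-156 - 197) - 1*(-48436) = -353 + 48436 = 48083)
(-295*(-299) + 131)/J(-283, 20) + d = (-295*(-299) + 131)/((-22*20)) + 48083 = (88205 + 131)/(-440) + 48083 = 88336*(-1/440) + 48083 = -11042/55 + 48083 = 2633523/55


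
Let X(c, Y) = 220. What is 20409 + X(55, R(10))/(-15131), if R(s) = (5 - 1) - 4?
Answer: 308808359/15131 ≈ 20409.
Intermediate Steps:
R(s) = 0 (R(s) = 4 - 4 = 0)
20409 + X(55, R(10))/(-15131) = 20409 + 220/(-15131) = 20409 + 220*(-1/15131) = 20409 - 220/15131 = 308808359/15131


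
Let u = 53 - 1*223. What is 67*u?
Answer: -11390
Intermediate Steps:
u = -170 (u = 53 - 223 = -170)
67*u = 67*(-170) = -11390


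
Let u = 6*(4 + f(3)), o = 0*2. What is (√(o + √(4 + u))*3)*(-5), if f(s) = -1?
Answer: -15*22^(¼) ≈ -32.486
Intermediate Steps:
o = 0
u = 18 (u = 6*(4 - 1) = 6*3 = 18)
(√(o + √(4 + u))*3)*(-5) = (√(0 + √(4 + 18))*3)*(-5) = (√(0 + √22)*3)*(-5) = (√(√22)*3)*(-5) = (22^(¼)*3)*(-5) = (3*22^(¼))*(-5) = -15*22^(¼)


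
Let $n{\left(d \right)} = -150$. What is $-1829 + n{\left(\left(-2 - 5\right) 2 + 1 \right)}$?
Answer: $-1979$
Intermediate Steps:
$-1829 + n{\left(\left(-2 - 5\right) 2 + 1 \right)} = -1829 - 150 = -1979$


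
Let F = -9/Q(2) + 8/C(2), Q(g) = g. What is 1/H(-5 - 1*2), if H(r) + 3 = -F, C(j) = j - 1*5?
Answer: 6/25 ≈ 0.24000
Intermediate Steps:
C(j) = -5 + j (C(j) = j - 5 = -5 + j)
F = -43/6 (F = -9/2 + 8/(-5 + 2) = -9*1/2 + 8/(-3) = -9/2 + 8*(-1/3) = -9/2 - 8/3 = -43/6 ≈ -7.1667)
H(r) = 25/6 (H(r) = -3 - 1*(-43/6) = -3 + 43/6 = 25/6)
1/H(-5 - 1*2) = 1/(25/6) = 6/25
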